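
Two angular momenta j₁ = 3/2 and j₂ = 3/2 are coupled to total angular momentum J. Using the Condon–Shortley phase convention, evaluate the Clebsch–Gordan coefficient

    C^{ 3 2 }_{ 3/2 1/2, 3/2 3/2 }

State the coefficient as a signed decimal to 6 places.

+√(1/2) = +0.707107

triangle: 0!*3!*3!/7! = 36/5040
(j±m)!: 2!*1!*3!*0!*5!*1! = 1440
prefactor² = (2J+1)*Δ*N² = 72
  k=0: +1/(0!*0!*1!*3!*2!*0!) = 1/12
Σ = 1/12  ⇒  CG² = 72*1/12² = 1/2
CG = +√(1/2) = +0.707107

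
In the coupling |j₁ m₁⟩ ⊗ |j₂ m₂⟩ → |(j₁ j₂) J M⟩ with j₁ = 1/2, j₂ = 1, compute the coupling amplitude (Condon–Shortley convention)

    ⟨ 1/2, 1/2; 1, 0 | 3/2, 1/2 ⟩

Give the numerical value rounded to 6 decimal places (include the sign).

+√(2/3) = +0.816497

triangle: 0!·1!·2!/4! = 2/24
(j±m)!: 1!·0!·1!·1!·2!·1! = 2
prefactor² = (2J+1)·Δ·N² = 2/3
  k=0: +1/(0!·0!·0!·1!·1!·1!) = 1
Σ = 1  ⇒  CG² = 2/3·1² = 2/3
CG = +√(2/3) = +0.816497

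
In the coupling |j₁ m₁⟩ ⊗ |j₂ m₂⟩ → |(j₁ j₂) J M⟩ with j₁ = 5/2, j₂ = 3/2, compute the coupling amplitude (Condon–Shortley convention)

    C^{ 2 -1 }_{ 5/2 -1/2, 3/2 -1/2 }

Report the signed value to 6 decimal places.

-0.545545

triangle: 2!*3!*1!/7! = 12/5040
(j±m)!: 2!*3!*1!*2!*1!*3! = 144
prefactor² = (2J+1)*Δ*N² = 12/7
  k=0: +1/(0!*2!*3!*1!*0!*0!) = 1/12
  k=1: −1/(1!*1!*2!*0!*1!*1!) = -1/2
Σ = -5/12  ⇒  CG² = 12/7*(-5/12)² = 25/84
CG = −√(25/84) = -0.545545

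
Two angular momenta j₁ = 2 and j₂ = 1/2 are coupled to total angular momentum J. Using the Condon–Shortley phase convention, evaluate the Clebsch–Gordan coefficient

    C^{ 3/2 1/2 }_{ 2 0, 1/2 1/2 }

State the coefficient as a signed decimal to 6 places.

triangle: 1!×3!×0!/5! = 6/120
(j±m)!: 2!×2!×1!×0!×2!×1! = 8
prefactor² = (2J+1)×Δ×N² = 8/5
  k=1: −1/(1!×0!×1!×0!×2!×0!) = -1/2
Σ = -1/2  ⇒  CG² = 8/5×(-1/2)² = 2/5
CG = −√(2/5) = -0.632456

−√(2/5) ≈ -0.632456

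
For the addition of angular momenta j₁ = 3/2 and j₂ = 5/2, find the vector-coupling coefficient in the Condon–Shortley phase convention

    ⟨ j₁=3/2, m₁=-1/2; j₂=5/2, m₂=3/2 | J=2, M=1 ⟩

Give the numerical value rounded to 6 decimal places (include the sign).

triangle: 2!*1!*3!/7! = 12/5040
(j±m)!: 1!*2!*4!*1!*3!*1! = 288
prefactor² = (2J+1)*Δ*N² = 24/7
  k=1: −1/(1!*1!*1!*3!*0!*0!) = -1/6
  k=2: +1/(2!*0!*0!*2!*1!*1!) = 1/4
Σ = 1/12  ⇒  CG² = 24/7*1/12² = 1/42
CG = +√(1/42) = +0.154303

+0.154303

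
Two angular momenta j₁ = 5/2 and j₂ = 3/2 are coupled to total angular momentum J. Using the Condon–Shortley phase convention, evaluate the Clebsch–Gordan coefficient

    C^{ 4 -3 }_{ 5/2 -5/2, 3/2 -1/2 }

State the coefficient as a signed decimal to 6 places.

j₁+j₂−J=0  J+j₁−j₂=5  J−j₁+j₂=3  j₁+j₂+J+1=9
(j₁±m₁, j₂±m₂, J±M) = (0,5,1,2,1,7)
P² = 21600
sum k=0..0:
  [0] +1/240 = 1/240
S = 1/240
C² = P²·S² = 3/8 ; C = +0.612372

+√(3/8) = +0.612372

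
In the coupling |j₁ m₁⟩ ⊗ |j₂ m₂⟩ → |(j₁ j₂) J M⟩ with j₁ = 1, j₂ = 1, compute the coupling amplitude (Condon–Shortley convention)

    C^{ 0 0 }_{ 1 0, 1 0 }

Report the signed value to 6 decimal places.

−√(1/3) = -0.577350

triangle: 2!×0!×0!/3! = 2/6
(j±m)!: 1!×1!×1!×1!×0!×0! = 1
prefactor² = (2J+1)×Δ×N² = 1/3
  k=1: −1/(1!×1!×0!×0!×0!×0!) = -1
Σ = -1  ⇒  CG² = 1/3×(-1)² = 1/3
CG = −√(1/3) = -0.577350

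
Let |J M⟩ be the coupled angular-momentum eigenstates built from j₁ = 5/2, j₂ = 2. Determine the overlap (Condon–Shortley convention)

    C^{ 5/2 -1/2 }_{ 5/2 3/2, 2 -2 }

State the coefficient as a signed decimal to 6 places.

√[6·2!3!2!/8! · 4!1!0!4!2!3!] = √(864/35)
  +(−1)^0/∏(0,2,1,0,2,2)! = 1/8  (running 1/8)
⟨..|..⟩ = √(864/35)·(1/8) = +0.621059

+√(27/70) ≈ +0.621059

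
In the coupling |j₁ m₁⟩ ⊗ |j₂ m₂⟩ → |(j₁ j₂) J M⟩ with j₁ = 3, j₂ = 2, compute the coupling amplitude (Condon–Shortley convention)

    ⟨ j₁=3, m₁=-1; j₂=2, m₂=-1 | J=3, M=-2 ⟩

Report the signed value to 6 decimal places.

-0.500000

√[7·2!4!2!/9! · 2!4!1!3!1!5!] = √(64)
  +(−1)^0/∏(0,2,4,1,0,1)! = 1/48  (running 1/48)
  +(−1)^1/∏(1,1,3,0,1,2)! = -1/12  (running -1/16)
⟨..|..⟩ = √(64)·(-1/16) = -0.500000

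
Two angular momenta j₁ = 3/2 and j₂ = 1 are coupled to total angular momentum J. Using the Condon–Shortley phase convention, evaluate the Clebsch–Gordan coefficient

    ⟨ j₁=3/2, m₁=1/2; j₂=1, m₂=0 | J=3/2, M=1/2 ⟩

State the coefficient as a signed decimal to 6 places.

+0.258199

j₁+j₂−J=1  J+j₁−j₂=2  J−j₁+j₂=1  j₁+j₂+J+1=5
(j₁±m₁, j₂±m₂, J±M) = (2,1,1,1,2,1)
P² = 4/15
sum k=0..1:
  [0] +1/1 = 1
  [1] −1/2 = -1/2
S = 1/2
C² = P²·S² = 1/15 ; C = +0.258199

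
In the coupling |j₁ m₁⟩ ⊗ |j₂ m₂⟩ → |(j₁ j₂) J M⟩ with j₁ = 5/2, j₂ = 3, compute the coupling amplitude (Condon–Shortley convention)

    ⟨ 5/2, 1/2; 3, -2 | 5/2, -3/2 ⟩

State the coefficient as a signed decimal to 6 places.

triangle: 3!*2!*3!/9! = 72/362880
(j±m)!: 3!*2!*1!*5!*1!*4! = 34560
prefactor² = (2J+1)*Δ*N² = 288/7
  k=0: +1/(0!*3!*2!*1!*0!*2!) = 1/24
  k=1: −1/(1!*2!*1!*0!*1!*3!) = -1/12
Σ = -1/24  ⇒  CG² = 288/7*(-1/24)² = 1/14
CG = −√(1/14) = -0.267261

-0.267261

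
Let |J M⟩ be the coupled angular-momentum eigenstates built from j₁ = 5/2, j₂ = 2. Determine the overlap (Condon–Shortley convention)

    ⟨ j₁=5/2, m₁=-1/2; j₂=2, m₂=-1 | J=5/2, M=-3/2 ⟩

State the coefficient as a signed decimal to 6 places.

−√(6/35) ≈ -0.414039

√[6·2!3!2!/8! · 2!3!1!3!1!4!] = √(216/35)
  +(−1)^0/∏(0,2,3,1,0,1)! = 1/12  (running 1/12)
  +(−1)^1/∏(1,1,2,0,1,2)! = -1/4  (running -1/6)
⟨..|..⟩ = √(216/35)·(-1/6) = -0.414039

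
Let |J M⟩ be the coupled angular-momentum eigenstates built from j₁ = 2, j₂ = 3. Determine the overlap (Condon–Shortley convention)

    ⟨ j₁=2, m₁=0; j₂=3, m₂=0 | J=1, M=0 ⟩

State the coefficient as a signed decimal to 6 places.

+√(9/35) ≈ +0.507093

√[3·4!0!2!/7! · 2!2!3!3!1!1!] = √(144/35)
  +(−1)^2/∏(2,2,0,1,0,1)! = 1/4  (running 1/4)
⟨..|..⟩ = √(144/35)·(1/4) = +0.507093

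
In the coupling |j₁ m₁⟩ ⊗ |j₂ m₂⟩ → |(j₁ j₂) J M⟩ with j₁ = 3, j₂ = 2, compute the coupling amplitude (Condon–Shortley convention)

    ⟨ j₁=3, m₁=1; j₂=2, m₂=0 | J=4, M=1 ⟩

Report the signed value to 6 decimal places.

√[9·1!5!3!/10! · 4!2!2!2!5!3!] = √(1728/7)
  +(−1)^0/∏(0,1,2,2,3,1)! = 1/24  (running 1/24)
  +(−1)^1/∏(1,0,1,1,4,2)! = -1/48  (running 1/48)
⟨..|..⟩ = √(1728/7)·(1/48) = +0.327327

+0.327327  (= +√(3/28))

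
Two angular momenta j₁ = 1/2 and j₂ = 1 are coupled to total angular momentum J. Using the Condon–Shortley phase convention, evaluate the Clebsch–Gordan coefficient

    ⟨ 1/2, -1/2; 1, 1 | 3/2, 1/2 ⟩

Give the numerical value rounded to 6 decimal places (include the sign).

triangle: 0!*1!*2!/4! = 2/24
(j±m)!: 0!*1!*2!*0!*2!*1! = 4
prefactor² = (2J+1)*Δ*N² = 4/3
  k=0: +1/(0!*0!*1!*2!*0!*0!) = 1/2
Σ = 1/2  ⇒  CG² = 4/3*1/2² = 1/3
CG = +√(1/3) = +0.577350

+0.577350  (= +√(1/3))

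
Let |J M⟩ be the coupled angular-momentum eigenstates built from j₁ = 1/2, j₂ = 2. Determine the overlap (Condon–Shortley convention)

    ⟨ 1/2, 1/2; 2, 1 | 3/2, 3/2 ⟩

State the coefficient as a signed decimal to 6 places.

+√(1/5) = +0.447214

√[4·1!0!3!/5! · 1!0!3!1!3!0!] = √(36/5)
  +(−1)^0/∏(0,1,0,3,0,0)! = 1/6  (running 1/6)
⟨..|..⟩ = √(36/5)·(1/6) = +0.447214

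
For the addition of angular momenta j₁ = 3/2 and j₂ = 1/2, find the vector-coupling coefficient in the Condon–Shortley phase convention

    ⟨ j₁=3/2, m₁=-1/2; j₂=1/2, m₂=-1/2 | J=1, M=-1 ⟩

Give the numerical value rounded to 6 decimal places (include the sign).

j₁+j₂−J=1  J+j₁−j₂=2  J−j₁+j₂=0  j₁+j₂+J+1=4
(j₁±m₁, j₂±m₂, J±M) = (1,2,0,1,0,2)
P² = 1
sum k=0..0:
  [0] +1/2 = 1/2
S = 1/2
C² = P²·S² = 1/4 ; C = +0.500000

+√(1/4) = +0.500000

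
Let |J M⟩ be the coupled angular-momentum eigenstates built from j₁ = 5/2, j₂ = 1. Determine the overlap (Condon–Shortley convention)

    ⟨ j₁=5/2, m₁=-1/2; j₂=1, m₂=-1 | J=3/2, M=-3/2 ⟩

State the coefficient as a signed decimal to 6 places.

+√(1/15) ≈ +0.258199

triangle: 2!·3!·0!/6! = 12/720
(j±m)!: 2!·3!·0!·2!·0!·3! = 144
prefactor² = (2J+1)·Δ·N² = 48/5
  k=0: +1/(0!·2!·3!·0!·0!·0!) = 1/12
Σ = 1/12  ⇒  CG² = 48/5·1/12² = 1/15
CG = +√(1/15) = +0.258199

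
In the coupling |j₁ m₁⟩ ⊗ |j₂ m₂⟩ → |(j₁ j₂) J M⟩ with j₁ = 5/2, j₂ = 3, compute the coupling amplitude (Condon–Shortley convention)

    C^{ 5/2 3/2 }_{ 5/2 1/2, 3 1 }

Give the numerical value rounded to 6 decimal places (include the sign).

triangle: 3!·2!·3!/9! = 72/362880
(j±m)!: 3!·2!·4!·2!·4!·1! = 13824
prefactor² = (2J+1)·Δ·N² = 576/35
  k=1: −1/(1!·2!·1!·3!·1!·0!) = -1/12
  k=2: +1/(2!·1!·0!·2!·2!·1!) = 1/8
Σ = 1/24  ⇒  CG² = 576/35·1/24² = 1/35
CG = +√(1/35) = +0.169031

+√(1/35) ≈ +0.169031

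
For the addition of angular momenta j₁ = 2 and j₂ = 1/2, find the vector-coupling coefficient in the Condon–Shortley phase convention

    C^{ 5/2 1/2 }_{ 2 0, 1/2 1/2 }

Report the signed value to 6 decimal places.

√[6·0!4!1!/6! · 2!2!1!0!3!2!] = √(48/5)
  +(−1)^0/∏(0,0,2,1,2,0)! = 1/4  (running 1/4)
⟨..|..⟩ = √(48/5)·(1/4) = +0.774597

+0.774597  (= +√(3/5))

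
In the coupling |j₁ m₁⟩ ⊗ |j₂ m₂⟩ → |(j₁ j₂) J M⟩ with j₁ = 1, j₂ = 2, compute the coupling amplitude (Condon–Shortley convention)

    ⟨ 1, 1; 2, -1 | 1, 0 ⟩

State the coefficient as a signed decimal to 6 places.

√[3·2!0!2!/5! · 2!0!1!3!1!1!] = √(6/5)
  +(−1)^0/∏(0,2,0,1,0,1)! = 1/2  (running 1/2)
⟨..|..⟩ = √(6/5)·(1/2) = +0.547723

+0.547723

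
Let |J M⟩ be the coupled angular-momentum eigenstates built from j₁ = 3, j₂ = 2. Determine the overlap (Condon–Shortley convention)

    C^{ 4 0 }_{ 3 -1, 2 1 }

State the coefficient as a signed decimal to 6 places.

√[9·1!5!3!/10! · 2!4!3!1!4!4!] = √(10368/35)
  +(−1)^0/∏(0,1,4,3,1,0)! = 1/144  (running 1/144)
  +(−1)^1/∏(1,0,3,2,2,1)! = -1/24  (running -5/144)
⟨..|..⟩ = √(10368/35)·(-5/144) = -0.597614

−√(5/14) ≈ -0.597614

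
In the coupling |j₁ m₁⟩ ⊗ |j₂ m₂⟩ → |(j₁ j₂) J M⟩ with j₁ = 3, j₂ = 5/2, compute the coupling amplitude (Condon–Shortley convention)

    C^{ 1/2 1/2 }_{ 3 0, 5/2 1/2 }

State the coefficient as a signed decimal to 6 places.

j₁+j₂−J=5  J+j₁−j₂=1  J−j₁+j₂=0  j₁+j₂+J+1=7
(j₁±m₁, j₂±m₂, J±M) = (3,3,3,2,1,0)
P² = 144/7
sum k=3..3:
  [3] −1/12 = -1/12
S = -1/12
C² = P²·S² = 1/7 ; C = -0.377964

-0.377964  (= −√(1/7))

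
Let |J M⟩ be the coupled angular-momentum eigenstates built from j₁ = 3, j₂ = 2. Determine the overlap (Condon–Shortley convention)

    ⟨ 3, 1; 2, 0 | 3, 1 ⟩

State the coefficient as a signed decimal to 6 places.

j₁+j₂−J=2  J+j₁−j₂=4  J−j₁+j₂=2  j₁+j₂+J+1=9
(j₁±m₁, j₂±m₂, J±M) = (4,2,2,2,4,2)
P² = 256/15
sum k=0..2:
  [0] +1/16 = 1/16
  [1] −1/6 = -1/6
  [2] +1/96 = 1/96
S = -3/32
C² = P²·S² = 3/20 ; C = -0.387298

-0.387298  (= −√(3/20))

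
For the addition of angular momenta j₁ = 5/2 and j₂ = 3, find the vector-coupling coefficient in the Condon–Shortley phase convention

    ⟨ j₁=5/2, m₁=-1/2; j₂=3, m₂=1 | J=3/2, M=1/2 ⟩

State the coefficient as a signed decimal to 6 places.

triangle: 4!*1!*2!/8! = 48/40320
(j±m)!: 2!*3!*4!*2!*2!*1! = 1152
prefactor² = (2J+1)*Δ*N² = 192/35
  k=2: +1/(2!*2!*1!*2!*0!*0!) = 1/8
  k=3: −1/(3!*1!*0!*1!*1!*1!) = -1/6
Σ = -1/24  ⇒  CG² = 192/35*(-1/24)² = 1/105
CG = −√(1/105) = -0.097590

−√(1/105) ≈ -0.097590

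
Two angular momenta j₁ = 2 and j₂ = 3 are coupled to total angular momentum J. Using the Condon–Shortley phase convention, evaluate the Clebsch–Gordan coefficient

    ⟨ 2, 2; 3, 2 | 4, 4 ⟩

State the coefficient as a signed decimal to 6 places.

triangle: 1!×3!×5!/10! = 720/3628800
(j±m)!: 4!×0!×5!×1!×8!×0! = 116121600
prefactor² = (2J+1)×Δ×N² = 207360
  k=0: +1/(0!×1!×0!×5!×3!×0!) = 1/720
Σ = 1/720  ⇒  CG² = 207360×1/720² = 2/5
CG = +√(2/5) = +0.632456

+0.632456  (= +√(2/5))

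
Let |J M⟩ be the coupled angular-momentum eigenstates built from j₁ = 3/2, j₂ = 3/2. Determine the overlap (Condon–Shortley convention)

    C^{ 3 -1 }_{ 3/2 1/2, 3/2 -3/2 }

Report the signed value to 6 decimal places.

+0.447214  (= +√(1/5))

triangle: 0!·3!·3!/7! = 36/5040
(j±m)!: 2!·1!·0!·3!·2!·4! = 576
prefactor² = (2J+1)·Δ·N² = 144/5
  k=0: +1/(0!·0!·1!·0!·2!·3!) = 1/12
Σ = 1/12  ⇒  CG² = 144/5·1/12² = 1/5
CG = +√(1/5) = +0.447214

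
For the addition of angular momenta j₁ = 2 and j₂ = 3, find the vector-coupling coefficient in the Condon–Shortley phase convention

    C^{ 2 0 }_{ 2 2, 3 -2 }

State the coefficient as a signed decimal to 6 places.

+0.597614

j₁+j₂−J=3  J+j₁−j₂=1  J−j₁+j₂=3  j₁+j₂+J+1=8
(j₁±m₁, j₂±m₂, J±M) = (4,0,1,5,2,2)
P² = 360/7
sum k=0..0:
  [0] +1/12 = 1/12
S = 1/12
C² = P²·S² = 5/14 ; C = +0.597614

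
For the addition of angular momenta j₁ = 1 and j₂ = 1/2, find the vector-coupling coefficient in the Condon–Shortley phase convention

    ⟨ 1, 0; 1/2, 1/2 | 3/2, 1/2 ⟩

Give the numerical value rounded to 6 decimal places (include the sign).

+√(2/3) = +0.816497

√[4·0!2!1!/4! · 1!1!1!0!2!1!] = √(2/3)
  +(−1)^0/∏(0,0,1,1,1,0)! = 1  (running 1)
⟨..|..⟩ = √(2/3)·(1) = +0.816497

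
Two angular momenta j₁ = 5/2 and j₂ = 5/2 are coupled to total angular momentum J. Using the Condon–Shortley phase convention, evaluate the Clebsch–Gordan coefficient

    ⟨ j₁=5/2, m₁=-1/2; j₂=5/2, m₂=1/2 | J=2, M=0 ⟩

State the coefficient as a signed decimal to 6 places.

+0.436436

√[5·3!2!2!/8! · 2!3!3!2!2!2!] = √(12/7)
  +(−1)^1/∏(1,2,2,2,0,0)! = -1/8  (running -1/8)
  +(−1)^2/∏(2,1,1,1,1,1)! = 1/2  (running 3/8)
  +(−1)^3/∏(3,0,0,0,2,2)! = -1/24  (running 1/3)
⟨..|..⟩ = √(12/7)·(1/3) = +0.436436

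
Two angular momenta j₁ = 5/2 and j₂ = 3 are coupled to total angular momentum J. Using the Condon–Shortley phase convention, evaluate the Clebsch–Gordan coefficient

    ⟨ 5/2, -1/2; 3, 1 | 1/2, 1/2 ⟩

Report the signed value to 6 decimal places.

-0.436436

j₁+j₂−J=5  J+j₁−j₂=0  J−j₁+j₂=1  j₁+j₂+J+1=7
(j₁±m₁, j₂±m₂, J±M) = (2,3,4,2,1,0)
P² = 192/7
sum k=3..3:
  [3] −1/12 = -1/12
S = -1/12
C² = P²·S² = 4/21 ; C = -0.436436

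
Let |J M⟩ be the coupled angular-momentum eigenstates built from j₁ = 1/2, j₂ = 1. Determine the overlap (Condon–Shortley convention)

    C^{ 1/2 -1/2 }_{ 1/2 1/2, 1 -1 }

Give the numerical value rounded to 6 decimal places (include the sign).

j₁+j₂−J=1  J+j₁−j₂=0  J−j₁+j₂=1  j₁+j₂+J+1=3
(j₁±m₁, j₂±m₂, J±M) = (1,0,0,2,0,1)
P² = 2/3
sum k=0..0:
  [0] +1/1 = 1
S = 1
C² = P²·S² = 2/3 ; C = +0.816497

+√(2/3) ≈ +0.816497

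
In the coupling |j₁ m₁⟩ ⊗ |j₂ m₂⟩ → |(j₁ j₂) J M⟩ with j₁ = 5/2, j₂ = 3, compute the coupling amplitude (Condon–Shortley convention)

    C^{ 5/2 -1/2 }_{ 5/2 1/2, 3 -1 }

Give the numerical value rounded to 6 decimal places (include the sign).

triangle: 3!×2!×3!/9! = 72/362880
(j±m)!: 3!×2!×2!×4!×2!×3! = 6912
prefactor² = (2J+1)×Δ×N² = 288/35
  k=0: +1/(0!×3!×2!×2!×0!×1!) = 1/24
  k=1: −1/(1!×2!×1!×1!×1!×2!) = -1/4
  k=2: +1/(2!×1!×0!×0!×2!×3!) = 1/24
Σ = -1/6  ⇒  CG² = 288/35×(-1/6)² = 8/35
CG = −√(8/35) = -0.478091

-0.478091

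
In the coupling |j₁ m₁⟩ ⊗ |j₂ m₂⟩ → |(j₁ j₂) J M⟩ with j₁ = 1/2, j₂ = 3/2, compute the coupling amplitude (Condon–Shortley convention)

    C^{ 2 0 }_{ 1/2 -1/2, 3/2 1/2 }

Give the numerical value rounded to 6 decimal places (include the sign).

+0.707107  (= +√(1/2))

√[5·0!1!3!/5! · 0!1!2!1!2!2!] = √(2)
  +(−1)^0/∏(0,0,1,2,0,1)! = 1/2  (running 1/2)
⟨..|..⟩ = √(2)·(1/2) = +0.707107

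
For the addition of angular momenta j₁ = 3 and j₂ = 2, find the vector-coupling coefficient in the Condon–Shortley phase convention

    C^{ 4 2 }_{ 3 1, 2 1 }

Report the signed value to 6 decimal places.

−√(1/28) = -0.188982

triangle: 1!*5!*3!/10! = 720/3628800
(j±m)!: 4!*2!*3!*1!*6!*2! = 414720
prefactor² = (2J+1)*Δ*N² = 5184/7
  k=0: +1/(0!*1!*2!*3!*3!*0!) = 1/72
  k=1: −1/(1!*0!*1!*2!*4!*1!) = -1/48
Σ = -1/144  ⇒  CG² = 5184/7*(-1/144)² = 1/28
CG = −√(1/28) = -0.188982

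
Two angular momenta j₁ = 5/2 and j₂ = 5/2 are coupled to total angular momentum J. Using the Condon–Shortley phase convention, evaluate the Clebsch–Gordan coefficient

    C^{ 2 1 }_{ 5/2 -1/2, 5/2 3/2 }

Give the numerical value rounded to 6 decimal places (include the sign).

√[5·3!2!2!/8! · 2!3!4!1!3!1!] = √(36/7)
  +(−1)^2/∏(2,1,1,2,1,0)! = 1/4  (running 1/4)
  +(−1)^3/∏(3,0,0,1,2,1)! = -1/12  (running 1/6)
⟨..|..⟩ = √(36/7)·(1/6) = +0.377964

+0.377964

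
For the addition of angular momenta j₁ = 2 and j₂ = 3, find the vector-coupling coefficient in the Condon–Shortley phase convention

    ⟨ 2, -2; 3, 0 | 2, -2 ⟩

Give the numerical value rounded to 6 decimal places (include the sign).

−√(1/14) = -0.267261

√[5·3!1!3!/8! · 0!4!3!3!0!4!] = √(648/7)
  +(−1)^3/∏(3,0,1,0,0,3)! = -1/36  (running -1/36)
⟨..|..⟩ = √(648/7)·(-1/36) = -0.267261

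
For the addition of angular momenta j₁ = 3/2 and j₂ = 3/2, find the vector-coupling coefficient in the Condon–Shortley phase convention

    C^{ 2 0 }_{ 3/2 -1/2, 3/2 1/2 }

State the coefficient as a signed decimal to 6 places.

−√(1/4) ≈ -0.500000

√[5·1!2!2!/6! · 1!2!2!1!2!2!] = √(4/9)
  +(−1)^0/∏(0,1,2,2,0,0)! = 1/4  (running 1/4)
  +(−1)^1/∏(1,0,1,1,1,1)! = -1  (running -3/4)
⟨..|..⟩ = √(4/9)·(-3/4) = -0.500000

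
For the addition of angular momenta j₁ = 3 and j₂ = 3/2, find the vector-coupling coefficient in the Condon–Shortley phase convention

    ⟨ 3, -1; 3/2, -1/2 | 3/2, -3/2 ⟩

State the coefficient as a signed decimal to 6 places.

−√(4/35) = -0.338062

triangle: 3!×3!×0!/7! = 36/5040
(j±m)!: 2!×4!×1!×2!×0!×3! = 576
prefactor² = (2J+1)×Δ×N² = 576/35
  k=1: −1/(1!×2!×3!×0!×0!×0!) = -1/12
Σ = -1/12  ⇒  CG² = 576/35×(-1/12)² = 4/35
CG = −√(4/35) = -0.338062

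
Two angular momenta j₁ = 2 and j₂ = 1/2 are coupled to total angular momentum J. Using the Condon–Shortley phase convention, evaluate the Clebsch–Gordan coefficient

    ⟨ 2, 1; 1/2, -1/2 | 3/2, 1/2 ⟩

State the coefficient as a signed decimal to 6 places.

+√(3/5) = +0.774597

√[4·1!3!0!/5! · 3!1!0!1!2!1!] = √(12/5)
  +(−1)^0/∏(0,1,1,0,2,0)! = 1/2  (running 1/2)
⟨..|..⟩ = √(12/5)·(1/2) = +0.774597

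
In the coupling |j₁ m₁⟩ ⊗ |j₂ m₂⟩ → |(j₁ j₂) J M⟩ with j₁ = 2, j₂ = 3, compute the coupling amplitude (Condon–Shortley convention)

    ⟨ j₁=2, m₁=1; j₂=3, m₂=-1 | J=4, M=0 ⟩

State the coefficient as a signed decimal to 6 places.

√[9·1!3!5!/10! · 3!1!2!4!4!4!] = √(10368/35)
  +(−1)^0/∏(0,1,1,2,2,3)! = 1/24  (running 1/24)
  +(−1)^1/∏(1,0,0,1,3,4)! = -1/144  (running 5/144)
⟨..|..⟩ = √(10368/35)·(5/144) = +0.597614

+0.597614  (= +√(5/14))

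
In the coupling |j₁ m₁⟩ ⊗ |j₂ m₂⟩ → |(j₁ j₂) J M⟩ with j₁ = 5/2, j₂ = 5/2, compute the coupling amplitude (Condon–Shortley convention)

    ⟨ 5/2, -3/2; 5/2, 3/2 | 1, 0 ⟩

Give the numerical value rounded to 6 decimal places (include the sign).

j₁+j₂−J=4  J+j₁−j₂=1  J−j₁+j₂=1  j₁+j₂+J+1=7
(j₁±m₁, j₂±m₂, J±M) = (1,4,4,1,1,1)
P² = 288/35
sum k=3..4:
  [3] −1/6 = -1/6
  [4] +1/24 = 1/24
S = -1/8
C² = P²·S² = 9/70 ; C = -0.358569

-0.358569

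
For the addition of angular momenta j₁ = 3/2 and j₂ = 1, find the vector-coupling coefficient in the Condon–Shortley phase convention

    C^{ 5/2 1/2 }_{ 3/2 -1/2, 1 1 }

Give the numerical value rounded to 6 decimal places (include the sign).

triangle: 0!*3!*2!/6! = 12/720
(j±m)!: 1!*2!*2!*0!*3!*2! = 48
prefactor² = (2J+1)*Δ*N² = 24/5
  k=0: +1/(0!*0!*2!*2!*1!*0!) = 1/4
Σ = 1/4  ⇒  CG² = 24/5*1/4² = 3/10
CG = +√(3/10) = +0.547723

+0.547723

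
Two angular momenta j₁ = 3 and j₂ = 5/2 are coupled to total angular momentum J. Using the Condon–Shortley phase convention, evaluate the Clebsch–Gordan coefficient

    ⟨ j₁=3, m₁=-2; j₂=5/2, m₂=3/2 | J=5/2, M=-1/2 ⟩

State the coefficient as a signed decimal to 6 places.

−√(1/14) = -0.267261

j₁+j₂−J=3  J+j₁−j₂=3  J−j₁+j₂=2  j₁+j₂+J+1=9
(j₁±m₁, j₂±m₂, J±M) = (1,5,4,1,2,3)
P² = 288/7
sum k=2..3:
  [2] +1/24 = 1/24
  [3] −1/12 = -1/12
S = -1/24
C² = P²·S² = 1/14 ; C = -0.267261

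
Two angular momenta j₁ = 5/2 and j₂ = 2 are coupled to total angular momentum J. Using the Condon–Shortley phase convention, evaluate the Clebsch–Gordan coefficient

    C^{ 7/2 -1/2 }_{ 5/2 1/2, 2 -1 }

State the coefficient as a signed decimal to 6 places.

triangle: 1!·4!·3!/9! = 144/362880
(j±m)!: 3!·2!·1!·3!·3!·4! = 10368
prefactor² = (2J+1)·Δ·N² = 1152/35
  k=0: +1/(0!·1!·2!·1!·2!·2!) = 1/8
  k=1: −1/(1!·0!·1!·0!·3!·3!) = -1/36
Σ = 7/72  ⇒  CG² = 1152/35·7/72² = 14/45
CG = +√(14/45) = +0.557773

+0.557773  (= +√(14/45))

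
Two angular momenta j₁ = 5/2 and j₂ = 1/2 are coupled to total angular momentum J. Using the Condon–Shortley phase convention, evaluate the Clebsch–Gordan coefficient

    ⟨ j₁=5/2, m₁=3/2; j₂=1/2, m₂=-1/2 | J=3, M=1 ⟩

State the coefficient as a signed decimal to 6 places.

j₁+j₂−J=0  J+j₁−j₂=5  J−j₁+j₂=1  j₁+j₂+J+1=7
(j₁±m₁, j₂±m₂, J±M) = (4,1,0,1,4,2)
P² = 192
sum k=0..0:
  [0] +1/24 = 1/24
S = 1/24
C² = P²·S² = 1/3 ; C = +0.577350

+0.577350  (= +√(1/3))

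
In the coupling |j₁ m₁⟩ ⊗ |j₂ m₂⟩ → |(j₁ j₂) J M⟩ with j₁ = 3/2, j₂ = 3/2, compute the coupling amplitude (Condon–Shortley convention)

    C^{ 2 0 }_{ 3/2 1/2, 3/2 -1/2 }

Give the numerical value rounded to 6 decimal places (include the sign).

√[5·1!2!2!/6! · 2!1!1!2!2!2!] = √(4/9)
  +(−1)^0/∏(0,1,1,1,1,1)! = 1  (running 1)
  +(−1)^1/∏(1,0,0,0,2,2)! = -1/4  (running 3/4)
⟨..|..⟩ = √(4/9)·(3/4) = +0.500000

+√(1/4) ≈ +0.500000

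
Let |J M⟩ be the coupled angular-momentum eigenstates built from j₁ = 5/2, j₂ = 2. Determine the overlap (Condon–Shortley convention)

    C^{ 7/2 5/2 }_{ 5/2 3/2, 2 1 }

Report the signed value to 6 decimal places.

√[8·1!4!3!/9! · 4!1!3!1!6!1!] = √(2304/7)
  +(−1)^0/∏(0,1,1,3,3,0)! = 1/36  (running 1/36)
  +(−1)^1/∏(1,0,0,2,4,1)! = -1/48  (running 1/144)
⟨..|..⟩ = √(2304/7)·(1/144) = +0.125988

+√(1/63) ≈ +0.125988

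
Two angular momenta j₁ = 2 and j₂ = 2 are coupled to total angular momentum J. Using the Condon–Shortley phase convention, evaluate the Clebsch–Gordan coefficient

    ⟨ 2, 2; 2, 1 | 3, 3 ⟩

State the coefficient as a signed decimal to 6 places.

triangle: 1!·3!·3!/8! = 36/40320
(j±m)!: 4!·0!·3!·1!·6!·0! = 103680
prefactor² = (2J+1)·Δ·N² = 648
  k=0: +1/(0!·1!·0!·3!·3!·0!) = 1/36
Σ = 1/36  ⇒  CG² = 648·1/36² = 1/2
CG = +√(1/2) = +0.707107

+0.707107  (= +√(1/2))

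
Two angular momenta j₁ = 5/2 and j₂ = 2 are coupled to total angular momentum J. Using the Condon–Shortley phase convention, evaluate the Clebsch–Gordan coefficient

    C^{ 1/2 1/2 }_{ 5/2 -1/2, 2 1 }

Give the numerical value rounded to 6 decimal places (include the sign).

j₁+j₂−J=4  J+j₁−j₂=1  J−j₁+j₂=0  j₁+j₂+J+1=6
(j₁±m₁, j₂±m₂, J±M) = (2,3,3,1,1,0)
P² = 24/5
sum k=3..3:
  [3] −1/6 = -1/6
S = -1/6
C² = P²·S² = 2/15 ; C = -0.365148

−√(2/15) ≈ -0.365148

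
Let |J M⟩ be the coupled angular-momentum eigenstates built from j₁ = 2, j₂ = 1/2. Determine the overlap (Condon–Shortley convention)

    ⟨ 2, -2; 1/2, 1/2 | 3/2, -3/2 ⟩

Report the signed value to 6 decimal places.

−√(4/5) ≈ -0.894427

triangle: 1!*3!*0!/5! = 6/120
(j±m)!: 0!*4!*1!*0!*0!*3! = 144
prefactor² = (2J+1)*Δ*N² = 144/5
  k=1: −1/(1!*0!*3!*0!*0!*0!) = -1/6
Σ = -1/6  ⇒  CG² = 144/5*(-1/6)² = 4/5
CG = −√(4/5) = -0.894427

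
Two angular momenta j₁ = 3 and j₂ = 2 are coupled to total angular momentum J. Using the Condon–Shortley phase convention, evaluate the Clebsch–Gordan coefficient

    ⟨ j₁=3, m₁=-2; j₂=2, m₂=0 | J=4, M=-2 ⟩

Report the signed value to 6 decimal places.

j₁+j₂−J=1  J+j₁−j₂=5  J−j₁+j₂=3  j₁+j₂+J+1=10
(j₁±m₁, j₂±m₂, J±M) = (1,5,2,2,2,6)
P² = 8640/7
sum k=0..1:
  [0] +1/240 = 1/240
  [1] −1/48 = -1/48
S = -1/60
C² = P²·S² = 12/35 ; C = -0.585540

-0.585540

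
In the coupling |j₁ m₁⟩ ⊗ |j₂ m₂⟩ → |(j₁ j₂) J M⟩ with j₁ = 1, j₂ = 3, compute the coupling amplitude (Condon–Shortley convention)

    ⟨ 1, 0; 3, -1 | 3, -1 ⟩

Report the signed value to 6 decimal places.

√[7·1!1!5!/8! · 1!1!2!4!2!4!] = √(48)
  +(−1)^0/∏(0,1,1,2,0,3)! = 1/12  (running 1/12)
  +(−1)^1/∏(1,0,0,1,1,4)! = -1/24  (running 1/24)
⟨..|..⟩ = √(48)·(1/24) = +0.288675

+0.288675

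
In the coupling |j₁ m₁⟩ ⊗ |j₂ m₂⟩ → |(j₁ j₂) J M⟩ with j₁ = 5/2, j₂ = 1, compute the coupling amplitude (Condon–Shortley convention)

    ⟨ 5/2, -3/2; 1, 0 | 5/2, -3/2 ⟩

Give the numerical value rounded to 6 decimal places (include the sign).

√[6·1!4!1!/7! · 1!4!1!1!1!4!] = √(576/35)
  +(−1)^0/∏(0,1,4,1,0,0)! = 1/24  (running 1/24)
  +(−1)^1/∏(1,0,3,0,1,1)! = -1/6  (running -1/8)
⟨..|..⟩ = √(576/35)·(-1/8) = -0.507093

-0.507093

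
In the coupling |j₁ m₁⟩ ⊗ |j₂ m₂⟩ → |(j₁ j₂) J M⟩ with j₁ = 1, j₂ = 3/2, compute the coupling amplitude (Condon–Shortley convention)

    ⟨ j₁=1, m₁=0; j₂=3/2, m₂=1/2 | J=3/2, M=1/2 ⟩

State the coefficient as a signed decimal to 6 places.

triangle: 1!·1!·2!/5! = 2/120
(j±m)!: 1!·1!·2!·1!·2!·1! = 4
prefactor² = (2J+1)·Δ·N² = 4/15
  k=0: +1/(0!·1!·1!·2!·0!·0!) = 1/2
  k=1: −1/(1!·0!·0!·1!·1!·1!) = -1
Σ = -1/2  ⇒  CG² = 4/15·(-1/2)² = 1/15
CG = −√(1/15) = -0.258199

−√(1/15) = -0.258199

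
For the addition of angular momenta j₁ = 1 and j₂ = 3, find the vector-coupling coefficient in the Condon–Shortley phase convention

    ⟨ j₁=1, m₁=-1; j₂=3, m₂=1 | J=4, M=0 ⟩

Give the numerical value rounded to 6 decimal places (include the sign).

√[9·0!2!6!/9! · 0!2!4!2!4!4!] = √(13824/7)
  +(−1)^0/∏(0,0,2,4,0,2)! = 1/96  (running 1/96)
⟨..|..⟩ = √(13824/7)·(1/96) = +0.462910

+√(3/14) ≈ +0.462910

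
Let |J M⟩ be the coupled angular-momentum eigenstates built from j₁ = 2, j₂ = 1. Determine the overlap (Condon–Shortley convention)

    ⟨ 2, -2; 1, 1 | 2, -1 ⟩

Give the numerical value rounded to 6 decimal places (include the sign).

−√(1/3) = -0.577350

triangle: 1!*3!*1!/6! = 6/720
(j±m)!: 0!*4!*2!*0!*1!*3! = 288
prefactor² = (2J+1)*Δ*N² = 12
  k=1: −1/(1!*0!*3!*1!*0!*0!) = -1/6
Σ = -1/6  ⇒  CG² = 12*(-1/6)² = 1/3
CG = −√(1/3) = -0.577350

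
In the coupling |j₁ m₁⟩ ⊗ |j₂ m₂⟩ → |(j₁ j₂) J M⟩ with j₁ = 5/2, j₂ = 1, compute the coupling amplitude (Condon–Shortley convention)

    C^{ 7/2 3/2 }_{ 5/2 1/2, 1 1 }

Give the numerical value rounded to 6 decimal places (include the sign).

√[8·0!5!2!/8! · 3!2!2!0!5!2!] = √(1920/7)
  +(−1)^0/∏(0,0,2,2,3,0)! = 1/24  (running 1/24)
⟨..|..⟩ = √(1920/7)·(1/24) = +0.690066

+√(10/21) ≈ +0.690066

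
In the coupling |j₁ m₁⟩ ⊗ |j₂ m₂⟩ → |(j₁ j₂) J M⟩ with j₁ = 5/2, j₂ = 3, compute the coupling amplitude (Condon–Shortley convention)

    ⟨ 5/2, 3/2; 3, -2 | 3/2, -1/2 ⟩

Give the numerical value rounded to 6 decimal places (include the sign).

−√(1/21) = -0.218218

j₁+j₂−J=4  J+j₁−j₂=1  J−j₁+j₂=2  j₁+j₂+J+1=8
(j₁±m₁, j₂±m₂, J±M) = (4,1,1,5,1,2)
P² = 192/7
sum k=0..1:
  [0] +1/24 = 1/24
  [1] −1/12 = -1/12
S = -1/24
C² = P²·S² = 1/21 ; C = -0.218218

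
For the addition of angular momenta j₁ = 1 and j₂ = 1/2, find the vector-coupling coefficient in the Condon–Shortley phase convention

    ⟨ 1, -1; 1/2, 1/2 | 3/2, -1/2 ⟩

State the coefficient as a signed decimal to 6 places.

+√(1/3) = +0.577350

j₁+j₂−J=0  J+j₁−j₂=2  J−j₁+j₂=1  j₁+j₂+J+1=4
(j₁±m₁, j₂±m₂, J±M) = (0,2,1,0,1,2)
P² = 4/3
sum k=0..0:
  [0] +1/2 = 1/2
S = 1/2
C² = P²·S² = 1/3 ; C = +0.577350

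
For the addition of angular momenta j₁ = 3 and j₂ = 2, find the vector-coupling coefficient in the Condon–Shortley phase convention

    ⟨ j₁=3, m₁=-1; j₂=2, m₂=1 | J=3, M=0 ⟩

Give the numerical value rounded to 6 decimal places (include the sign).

√[7·2!4!2!/9! · 2!4!3!1!3!3!] = √(96/5)
  +(−1)^1/∏(1,1,3,2,1,0)! = -1/12  (running -1/12)
  +(−1)^2/∏(2,0,2,1,2,1)! = 1/8  (running 1/24)
⟨..|..⟩ = √(96/5)·(1/24) = +0.182574

+0.182574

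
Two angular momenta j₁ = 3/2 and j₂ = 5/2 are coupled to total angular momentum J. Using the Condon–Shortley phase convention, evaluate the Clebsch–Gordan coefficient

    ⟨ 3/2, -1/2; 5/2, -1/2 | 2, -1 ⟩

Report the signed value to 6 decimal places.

√[5·2!1!3!/7! · 1!2!2!3!1!3!] = √(12/7)
  +(−1)^1/∏(1,1,1,1,0,2)! = -1/2  (running -1/2)
  +(−1)^2/∏(2,0,0,0,1,3)! = 1/12  (running -5/12)
⟨..|..⟩ = √(12/7)·(-5/12) = -0.545545

-0.545545  (= −√(25/84))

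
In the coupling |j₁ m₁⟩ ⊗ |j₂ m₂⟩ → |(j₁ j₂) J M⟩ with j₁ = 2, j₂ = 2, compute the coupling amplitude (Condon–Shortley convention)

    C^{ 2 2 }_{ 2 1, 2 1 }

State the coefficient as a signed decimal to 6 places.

j₁+j₂−J=2  J+j₁−j₂=2  J−j₁+j₂=2  j₁+j₂+J+1=7
(j₁±m₁, j₂±m₂, J±M) = (3,1,3,1,4,0)
P² = 48/7
sum k=1..1:
  [1] −1/4 = -1/4
S = -1/4
C² = P²·S² = 3/7 ; C = -0.654654

−√(3/7) ≈ -0.654654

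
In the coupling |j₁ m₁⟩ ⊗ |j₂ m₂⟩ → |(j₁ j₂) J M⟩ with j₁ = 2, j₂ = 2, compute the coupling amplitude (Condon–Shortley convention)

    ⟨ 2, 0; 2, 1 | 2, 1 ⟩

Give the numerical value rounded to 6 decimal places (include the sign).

-0.267261

j₁+j₂−J=2  J+j₁−j₂=2  J−j₁+j₂=2  j₁+j₂+J+1=7
(j₁±m₁, j₂±m₂, J±M) = (2,2,3,1,3,1)
P² = 8/7
sum k=1..2:
  [1] −1/2 = -1/2
  [2] +1/4 = 1/4
S = -1/4
C² = P²·S² = 1/14 ; C = -0.267261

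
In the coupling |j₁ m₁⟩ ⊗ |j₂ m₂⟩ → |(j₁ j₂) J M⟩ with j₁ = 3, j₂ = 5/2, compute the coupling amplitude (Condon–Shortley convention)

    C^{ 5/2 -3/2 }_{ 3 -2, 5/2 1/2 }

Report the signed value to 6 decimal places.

triangle: 3!*3!*2!/9! = 72/362880
(j±m)!: 1!*5!*3!*2!*1!*4! = 34560
prefactor² = (2J+1)*Δ*N² = 288/7
  k=2: +1/(2!*1!*3!*1!*0!*1!) = 1/12
  k=3: −1/(3!*0!*2!*0!*1!*2!) = -1/24
Σ = 1/24  ⇒  CG² = 288/7*1/24² = 1/14
CG = +√(1/14) = +0.267261

+√(1/14) ≈ +0.267261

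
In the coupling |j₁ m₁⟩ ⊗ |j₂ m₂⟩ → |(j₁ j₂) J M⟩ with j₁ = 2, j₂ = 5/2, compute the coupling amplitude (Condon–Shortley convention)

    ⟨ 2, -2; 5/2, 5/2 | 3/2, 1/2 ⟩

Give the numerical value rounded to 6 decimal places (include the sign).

-0.617213  (= −√(8/21))

j₁+j₂−J=3  J+j₁−j₂=1  J−j₁+j₂=2  j₁+j₂+J+1=7
(j₁±m₁, j₂±m₂, J±M) = (0,4,5,0,2,1)
P² = 384/7
sum k=3..3:
  [3] −1/12 = -1/12
S = -1/12
C² = P²·S² = 8/21 ; C = -0.617213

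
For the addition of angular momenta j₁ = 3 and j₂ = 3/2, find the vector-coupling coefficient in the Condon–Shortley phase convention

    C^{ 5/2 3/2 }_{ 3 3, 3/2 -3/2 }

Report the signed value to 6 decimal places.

√[6·2!4!1!/8! · 6!0!0!3!4!1!] = √(5184/7)
  +(−1)^0/∏(0,2,0,0,4,1)! = 1/48  (running 1/48)
⟨..|..⟩ = √(5184/7)·(1/48) = +0.566947

+0.566947  (= +√(9/28))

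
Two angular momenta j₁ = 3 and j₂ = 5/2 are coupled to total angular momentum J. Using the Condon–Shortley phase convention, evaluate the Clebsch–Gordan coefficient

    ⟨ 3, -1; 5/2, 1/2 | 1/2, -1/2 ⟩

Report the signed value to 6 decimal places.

-0.436436

triangle: 5!×1!×0!/7! = 120/5040
(j±m)!: 2!×4!×3!×2!×0!×1! = 576
prefactor² = (2J+1)×Δ×N² = 192/7
  k=3: −1/(3!×2!×1!×0!×0!×0!) = -1/12
Σ = -1/12  ⇒  CG² = 192/7×(-1/12)² = 4/21
CG = −√(4/21) = -0.436436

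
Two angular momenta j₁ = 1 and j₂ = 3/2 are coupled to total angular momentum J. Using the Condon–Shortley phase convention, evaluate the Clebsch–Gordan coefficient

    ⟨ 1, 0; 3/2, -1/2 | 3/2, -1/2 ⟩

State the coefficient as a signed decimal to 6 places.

√[4·1!1!2!/5! · 1!1!1!2!1!2!] = √(4/15)
  +(−1)^0/∏(0,1,1,1,0,1)! = 1  (running 1)
  +(−1)^1/∏(1,0,0,0,1,2)! = -1/2  (running 1/2)
⟨..|..⟩ = √(4/15)·(1/2) = +0.258199

+0.258199  (= +√(1/15))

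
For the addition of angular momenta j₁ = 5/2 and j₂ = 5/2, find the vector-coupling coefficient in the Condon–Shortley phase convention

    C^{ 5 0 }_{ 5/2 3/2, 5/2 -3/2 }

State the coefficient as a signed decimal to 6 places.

triangle: 0!·5!·5!/11! = 14400/39916800
(j±m)!: 4!·1!·1!·4!·5!·5! = 8294400
prefactor² = (2J+1)·Δ·N² = 230400/7
  k=0: +1/(0!·0!·1!·1!·4!·4!) = 1/576
Σ = 1/576  ⇒  CG² = 230400/7·1/576² = 25/252
CG = +√(25/252) = +0.314970

+0.314970  (= +√(25/252))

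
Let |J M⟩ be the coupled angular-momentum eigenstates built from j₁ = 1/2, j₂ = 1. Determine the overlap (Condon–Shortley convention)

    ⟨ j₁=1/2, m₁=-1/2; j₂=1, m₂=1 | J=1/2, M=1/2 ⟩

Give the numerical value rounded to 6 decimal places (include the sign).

-0.816497  (= −√(2/3))

triangle: 1!*0!*1!/3! = 1/6
(j±m)!: 0!*1!*2!*0!*1!*0! = 2
prefactor² = (2J+1)*Δ*N² = 2/3
  k=1: −1/(1!*0!*0!*1!*0!*0!) = -1
Σ = -1  ⇒  CG² = 2/3*(-1)² = 2/3
CG = −√(2/3) = -0.816497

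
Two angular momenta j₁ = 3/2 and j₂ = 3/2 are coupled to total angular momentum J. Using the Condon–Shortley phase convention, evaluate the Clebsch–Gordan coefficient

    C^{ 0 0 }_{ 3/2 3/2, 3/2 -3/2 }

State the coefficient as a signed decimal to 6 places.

√[1·3!0!0!/4! · 3!0!0!3!0!0!] = √(9)
  +(−1)^0/∏(0,3,0,0,0,0)! = 1/6  (running 1/6)
⟨..|..⟩ = √(9)·(1/6) = +0.500000

+0.500000  (= +√(1/4))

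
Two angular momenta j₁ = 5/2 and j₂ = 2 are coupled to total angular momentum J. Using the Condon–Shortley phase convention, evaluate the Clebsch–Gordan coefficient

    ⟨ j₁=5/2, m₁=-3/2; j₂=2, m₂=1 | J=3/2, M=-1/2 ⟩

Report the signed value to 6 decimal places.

+√(2/105) = +0.138013

triangle: 3!×2!×1!/7! = 12/5040
(j±m)!: 1!×4!×3!×1!×1!×2! = 288
prefactor² = (2J+1)×Δ×N² = 96/35
  k=2: +1/(2!×1!×2!×1!×0!×0!) = 1/4
  k=3: −1/(3!×0!×1!×0!×1!×1!) = -1/6
Σ = 1/12  ⇒  CG² = 96/35×1/12² = 2/105
CG = +√(2/105) = +0.138013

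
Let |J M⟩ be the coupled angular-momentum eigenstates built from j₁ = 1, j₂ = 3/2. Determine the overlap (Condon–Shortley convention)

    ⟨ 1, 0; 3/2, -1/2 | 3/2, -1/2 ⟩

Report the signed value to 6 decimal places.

+√(1/15) = +0.258199

j₁+j₂−J=1  J+j₁−j₂=1  J−j₁+j₂=2  j₁+j₂+J+1=5
(j₁±m₁, j₂±m₂, J±M) = (1,1,1,2,1,2)
P² = 4/15
sum k=0..1:
  [0] +1/1 = 1
  [1] −1/2 = -1/2
S = 1/2
C² = P²·S² = 1/15 ; C = +0.258199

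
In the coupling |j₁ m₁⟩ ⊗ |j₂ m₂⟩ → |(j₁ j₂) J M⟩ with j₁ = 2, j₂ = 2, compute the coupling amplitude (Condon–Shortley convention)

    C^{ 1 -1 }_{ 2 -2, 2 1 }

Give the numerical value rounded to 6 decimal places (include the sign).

triangle: 3!*1!*1!/6! = 6/720
(j±m)!: 0!*4!*3!*1!*0!*2! = 288
prefactor² = (2J+1)*Δ*N² = 36/5
  k=3: −1/(3!*0!*1!*0!*0!*1!) = -1/6
Σ = -1/6  ⇒  CG² = 36/5*(-1/6)² = 1/5
CG = −√(1/5) = -0.447214

-0.447214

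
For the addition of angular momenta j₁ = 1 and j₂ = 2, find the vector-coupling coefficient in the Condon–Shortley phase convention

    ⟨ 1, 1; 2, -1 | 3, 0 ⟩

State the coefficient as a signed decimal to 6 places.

+√(1/5) ≈ +0.447214

j₁+j₂−J=0  J+j₁−j₂=2  J−j₁+j₂=4  j₁+j₂+J+1=7
(j₁±m₁, j₂±m₂, J±M) = (2,0,1,3,3,3)
P² = 144/5
sum k=0..0:
  [0] +1/12 = 1/12
S = 1/12
C² = P²·S² = 1/5 ; C = +0.447214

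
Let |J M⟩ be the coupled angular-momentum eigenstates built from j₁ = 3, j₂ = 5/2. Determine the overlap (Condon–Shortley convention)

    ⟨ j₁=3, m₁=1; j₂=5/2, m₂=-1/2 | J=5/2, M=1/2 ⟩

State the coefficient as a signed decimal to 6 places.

-0.478091

triangle: 3!*3!*2!/9! = 72/362880
(j±m)!: 4!*2!*2!*3!*3!*2! = 6912
prefactor² = (2J+1)*Δ*N² = 288/35
  k=0: +1/(0!*3!*2!*2!*1!*0!) = 1/24
  k=1: −1/(1!*2!*1!*1!*2!*1!) = -1/4
  k=2: +1/(2!*1!*0!*0!*3!*2!) = 1/24
Σ = -1/6  ⇒  CG² = 288/35*(-1/6)² = 8/35
CG = −√(8/35) = -0.478091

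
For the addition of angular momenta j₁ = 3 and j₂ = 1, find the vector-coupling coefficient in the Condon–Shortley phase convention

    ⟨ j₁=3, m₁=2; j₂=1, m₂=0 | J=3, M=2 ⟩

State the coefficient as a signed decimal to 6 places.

+√(1/3) ≈ +0.577350

triangle: 1!*5!*1!/8! = 120/40320
(j±m)!: 5!*1!*1!*1!*5!*1! = 14400
prefactor² = (2J+1)*Δ*N² = 300
  k=0: +1/(0!*1!*1!*1!*4!*0!) = 1/24
  k=1: −1/(1!*0!*0!*0!*5!*1!) = -1/120
Σ = 1/30  ⇒  CG² = 300*1/30² = 1/3
CG = +√(1/3) = +0.577350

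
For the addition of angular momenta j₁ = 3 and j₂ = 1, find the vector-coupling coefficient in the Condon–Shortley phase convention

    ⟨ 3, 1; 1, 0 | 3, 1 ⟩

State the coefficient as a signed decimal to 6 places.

j₁+j₂−J=1  J+j₁−j₂=5  J−j₁+j₂=1  j₁+j₂+J+1=8
(j₁±m₁, j₂±m₂, J±M) = (4,2,1,1,4,2)
P² = 48
sum k=0..1:
  [0] +1/12 = 1/12
  [1] −1/24 = -1/24
S = 1/24
C² = P²·S² = 1/12 ; C = +0.288675

+√(1/12) ≈ +0.288675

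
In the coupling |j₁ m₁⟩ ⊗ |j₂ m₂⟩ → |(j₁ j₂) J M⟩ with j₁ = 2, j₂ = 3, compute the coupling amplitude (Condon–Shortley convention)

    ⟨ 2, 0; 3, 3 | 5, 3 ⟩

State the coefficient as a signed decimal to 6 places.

triangle: 0!*4!*6!/11! = 17280/39916800
(j±m)!: 2!*2!*6!*0!*8!*2! = 232243200
prefactor² = (2J+1)*Δ*N² = 1105920
  k=0: +1/(0!*0!*2!*6!*2!*0!) = 1/2880
Σ = 1/2880  ⇒  CG² = 1105920*1/2880² = 2/15
CG = +√(2/15) = +0.365148

+√(2/15) = +0.365148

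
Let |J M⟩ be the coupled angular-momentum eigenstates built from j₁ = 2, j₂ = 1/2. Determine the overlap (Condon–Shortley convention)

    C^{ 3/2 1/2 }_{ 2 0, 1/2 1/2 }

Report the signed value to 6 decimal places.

-0.632456

j₁+j₂−J=1  J+j₁−j₂=3  J−j₁+j₂=0  j₁+j₂+J+1=5
(j₁±m₁, j₂±m₂, J±M) = (2,2,1,0,2,1)
P² = 8/5
sum k=1..1:
  [1] −1/2 = -1/2
S = -1/2
C² = P²·S² = 2/5 ; C = -0.632456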